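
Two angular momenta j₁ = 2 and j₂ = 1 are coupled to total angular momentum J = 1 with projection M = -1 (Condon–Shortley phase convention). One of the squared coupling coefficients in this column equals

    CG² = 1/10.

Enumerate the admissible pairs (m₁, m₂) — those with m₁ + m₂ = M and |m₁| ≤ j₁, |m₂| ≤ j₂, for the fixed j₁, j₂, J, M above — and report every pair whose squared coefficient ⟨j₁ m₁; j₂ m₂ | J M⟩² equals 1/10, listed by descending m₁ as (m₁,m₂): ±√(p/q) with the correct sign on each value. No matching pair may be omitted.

(0,-1): +√(1/10)

Admissible pairs with m₁+m₂ = M = -1: (-2,1), (-1,0), (0,-1)
  (m₁,m₂)=(0,-1): CG² = 1/10, CG = +√(1/10)   ← matches the target
  (m₁,m₂)=(-1,0): CG² = 3/10, CG = −√(3/10)
  (m₁,m₂)=(-2,1): CG² = 3/5, CG = +√(3/5)
Pairs with CG² = 1/10: (0,-1): +√(1/10)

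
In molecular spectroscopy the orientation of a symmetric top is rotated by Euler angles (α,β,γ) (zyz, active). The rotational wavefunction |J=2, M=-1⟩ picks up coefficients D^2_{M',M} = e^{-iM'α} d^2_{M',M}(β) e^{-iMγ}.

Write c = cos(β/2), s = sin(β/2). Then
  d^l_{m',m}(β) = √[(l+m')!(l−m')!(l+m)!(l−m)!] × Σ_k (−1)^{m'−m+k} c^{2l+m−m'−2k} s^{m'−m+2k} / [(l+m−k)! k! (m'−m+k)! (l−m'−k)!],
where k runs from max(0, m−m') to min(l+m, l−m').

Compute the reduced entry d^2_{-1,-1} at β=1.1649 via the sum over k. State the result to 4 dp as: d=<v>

d^2_{-1,-1}(β=1.1649) via the finite sum:
c=cos(1.164900/2)=0.835117, s=sin(1.164900/2)=0.550072; N=√[1·6·1·6]=6.000000
Admissible k: 0..1 (factorial args all ≥0)
  k=0: (−1)^0·6.0000/(6)·0.8351^4·0.5501^0 = +0.486396
  k=1: (−1)^1·6.0000/(2)·0.8351^2·0.5501^2 = -0.633075
d^2_{-1,-1}(1.1649) = +0.486396 -0.633075 = -0.146678

d=-0.1467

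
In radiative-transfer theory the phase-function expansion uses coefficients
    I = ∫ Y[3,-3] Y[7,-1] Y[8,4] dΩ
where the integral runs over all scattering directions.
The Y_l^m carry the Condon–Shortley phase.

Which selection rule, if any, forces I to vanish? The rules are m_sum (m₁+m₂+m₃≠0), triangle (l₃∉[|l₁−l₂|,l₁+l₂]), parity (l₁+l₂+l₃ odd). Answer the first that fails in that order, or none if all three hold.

none

Σmᵢ = 0  ✓
l₃∈[|l₁−l₂|,l₁+l₂]=[4,10], have l₃=8  ✓
Σlᵢ = 18 ⇒ even  ✓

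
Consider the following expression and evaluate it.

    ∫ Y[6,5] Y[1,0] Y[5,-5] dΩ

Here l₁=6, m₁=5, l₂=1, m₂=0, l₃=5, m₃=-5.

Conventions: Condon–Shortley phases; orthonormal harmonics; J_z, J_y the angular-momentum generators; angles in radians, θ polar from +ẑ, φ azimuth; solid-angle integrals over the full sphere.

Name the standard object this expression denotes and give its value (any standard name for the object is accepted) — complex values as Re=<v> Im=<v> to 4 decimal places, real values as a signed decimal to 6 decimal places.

This is a Gaunt coefficient — the integral of a triple product of spherical harmonics over the sphere.
m-sum 0 ✓  L=12 even ✓  5≤5≤7 ✓
Π(2lᵢ+1) = 13×3×11 = 429
triangle coeff Δ(6,1,5) = 1/858
Σ_t [1,1]: t=1:−1/14400 = -1/14400
(3j)²=6/143 [(6 1 5; 0 0 0)], sign=+1
Σ_t [1,1]: t=1:−1/3628800 = -1/3628800
(3j)²=1/78 [(6 1 5; 5 0 -5)], sign=-1
⇒ 4πI² = 3/13
I = (-1)√(3/13/(4π)) = -0.13551395

Gaunt coefficient, -0.135514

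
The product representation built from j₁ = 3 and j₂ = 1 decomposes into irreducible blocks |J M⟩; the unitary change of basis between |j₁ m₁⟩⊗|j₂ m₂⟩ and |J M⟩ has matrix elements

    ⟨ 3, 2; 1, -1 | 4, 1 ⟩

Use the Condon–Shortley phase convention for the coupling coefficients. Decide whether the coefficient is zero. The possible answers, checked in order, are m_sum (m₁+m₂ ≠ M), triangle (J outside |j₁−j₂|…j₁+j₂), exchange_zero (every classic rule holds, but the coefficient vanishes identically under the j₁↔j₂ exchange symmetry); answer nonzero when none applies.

m-sum: m₁+m₂ = 2+(-1) = 1, M = 1  ✓
triangle: |j₁−j₂| = 2 ≤ J = 4 ≤ j₁+j₂ = 4  ✓
exchange: j₁≠j₂ or m₁≠m₂ — the exchange symmetry imposes no constraint here
value check: CG = +√(3/28) = +0.327327 ≠ 0

nonzero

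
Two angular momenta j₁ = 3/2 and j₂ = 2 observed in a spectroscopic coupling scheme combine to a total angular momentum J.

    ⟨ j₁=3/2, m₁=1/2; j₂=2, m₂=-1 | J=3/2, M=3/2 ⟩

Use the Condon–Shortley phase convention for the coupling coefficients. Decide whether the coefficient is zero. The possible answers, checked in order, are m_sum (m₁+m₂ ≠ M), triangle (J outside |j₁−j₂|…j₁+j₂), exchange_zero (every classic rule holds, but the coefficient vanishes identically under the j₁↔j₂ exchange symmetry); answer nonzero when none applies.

m_sum

m-sum: m₁+m₂ = 1/2+(-1) = -1/2, M = 3/2  ✗ ⇒ coefficient is 0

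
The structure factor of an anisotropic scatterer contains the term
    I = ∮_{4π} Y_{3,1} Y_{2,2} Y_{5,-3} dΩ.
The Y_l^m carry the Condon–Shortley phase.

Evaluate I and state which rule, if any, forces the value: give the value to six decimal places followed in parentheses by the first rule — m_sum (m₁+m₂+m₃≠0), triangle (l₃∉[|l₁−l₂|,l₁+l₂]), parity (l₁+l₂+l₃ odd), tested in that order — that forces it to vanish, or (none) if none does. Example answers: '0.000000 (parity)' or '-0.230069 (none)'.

m-sum 0 ✓  L=10 even ✓  1≤5≤5 ✓
Π(2lᵢ+1) = 7×5×11 = 385
triangle coeff Δ(3,2,5) = 1/2310
Σ_t [0,0]: t=0:+1/144 = 1/144
(3j)²=10/231 [(3 2 5; 0 0 0)], sign=-1
Σ_t [0,0]: t=0:+1/1152 = 1/1152
(3j)²=1/33 [(3 2 5; 1 2 -3)], sign=+1
⇒ 4πI² = 50/99
I = (-1)√(50/99/(4π)) = -0.20047604
No selection rule forces the value: the integral is nonzero (none).

-0.200476 (none)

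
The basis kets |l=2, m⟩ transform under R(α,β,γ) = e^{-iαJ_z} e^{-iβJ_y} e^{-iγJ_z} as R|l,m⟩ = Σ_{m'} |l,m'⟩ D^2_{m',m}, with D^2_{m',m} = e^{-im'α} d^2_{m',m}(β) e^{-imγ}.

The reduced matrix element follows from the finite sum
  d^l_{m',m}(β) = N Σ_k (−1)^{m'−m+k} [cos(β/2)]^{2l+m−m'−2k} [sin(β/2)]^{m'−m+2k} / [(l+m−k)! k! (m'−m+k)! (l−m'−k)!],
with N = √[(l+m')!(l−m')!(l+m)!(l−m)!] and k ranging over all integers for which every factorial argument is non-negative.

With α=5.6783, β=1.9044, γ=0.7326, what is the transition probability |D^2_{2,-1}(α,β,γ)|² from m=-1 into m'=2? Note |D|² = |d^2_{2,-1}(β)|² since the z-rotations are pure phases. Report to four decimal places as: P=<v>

P=0.3933

D^2_{2,-1}(5.6783,1.9044,0.7326) = e^{-i·2·5.6783}·d^2_{2,-1}(1.9044)·e^{-i·-1·0.7326}. Compute d first:
Half-angle: c=0.579892, s=0.814693. N=√(24·1·1·6)=12.000000
The bounds max(0,m−m')=0 and min(l+m,l−m')=0 give 1 term
  k=0: (−1)^3·12.0000/(6)·0.5799^1·0.8147^3 = -0.627133
d^2_{2,-1}(1.9044) = -0.627133
|D^2_{2,-1}|² = |d^2_{2,-1}(β)|² = (-0.627133)² = 0.393296 (the z-rotation phases have unit modulus)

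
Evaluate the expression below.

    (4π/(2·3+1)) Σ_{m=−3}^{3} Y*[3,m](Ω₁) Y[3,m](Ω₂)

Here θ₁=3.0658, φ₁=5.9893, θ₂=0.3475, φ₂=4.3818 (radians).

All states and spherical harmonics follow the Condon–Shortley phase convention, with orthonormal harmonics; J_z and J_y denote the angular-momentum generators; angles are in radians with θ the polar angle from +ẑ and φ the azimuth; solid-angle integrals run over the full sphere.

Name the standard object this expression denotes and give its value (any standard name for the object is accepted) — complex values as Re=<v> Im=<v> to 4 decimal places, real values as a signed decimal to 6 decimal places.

Legendre polynomial (addition theorem), -0.658652

This sum is the spherical-harmonic addition theorem: it equals the Legendre polynomial P_l(cos γ) of the angle γ between the two directions.
Expand P_3 via completeness: Σ_{m} conj(Y_{3,m}) at Ω₁ times Y_{3,m} at Ω₂ —
  m=-3: Y*=0.00012 - 0.00014j  Y=0.01379 - 0.00902j  product 0.00000 - 0.00000j
  m=-2: Y*=-0.00486 + 0.00324j  Y=-0.08795 - 0.06843j  product 0.00065 + 0.00005j
  m=-1: Y*=0.09302 - 0.02815j  Y=-0.12218 + 0.35603j  product -0.00134 + 0.03656j
  m=+0: Y*=-0.73354 + 0.00000j  Y=0.49828 + 0.00000j  product -0.36551 + 0.00000j
  m=+1: Y*=-0.09302 - 0.02815j  Y=0.12218 + 0.35603j  product -0.00134 - 0.03656j
  m=+2: Y*=-0.00486 - 0.00324j  Y=-0.08795 + 0.06843j  product 0.00065 - 0.00005j
  m=+3: Y*=-0.00012 - 0.00014j  Y=-0.01379 - 0.00902j  product 0.00000 + 0.00000j
Total Σ_m = -0.36690 - 0.00000j. Multiply by 1.795196: -0.65865 - 0.00000j. P_3(cos γ) = -0.658652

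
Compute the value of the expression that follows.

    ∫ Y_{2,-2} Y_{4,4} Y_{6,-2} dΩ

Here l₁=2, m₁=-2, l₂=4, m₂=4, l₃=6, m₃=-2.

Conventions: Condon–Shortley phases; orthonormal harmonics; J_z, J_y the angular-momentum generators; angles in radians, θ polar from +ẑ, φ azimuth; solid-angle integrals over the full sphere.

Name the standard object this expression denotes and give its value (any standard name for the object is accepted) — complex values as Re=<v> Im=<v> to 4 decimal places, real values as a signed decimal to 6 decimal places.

This is a Gaunt coefficient — the integral of a triple product of spherical harmonics over the sphere.
Checks pass: Σm=0; 12 even; l₃=6∈[2,6].
(2·2+1)(2·4+1)(2·6+1) = 585
Δ: 0! 4! 8! / 13! → 1/6435
sum: t=0:+1/2304 = 1/2304
3j²(2 4 6; 0 0 0) = Δ·Π!·Σ² = 5/143  (sign +1)
sum: t=0:+1/967680 = 1/967680
3j²(2 4 6; -2 4 -2) = Δ·Π!·Σ² = 1/6435  (sign +1)
combine: 4πI² = 585·5/143·1/6435 = 5/1573
take √, sign +1: I = 0.01590434

Gaunt coefficient, +0.015904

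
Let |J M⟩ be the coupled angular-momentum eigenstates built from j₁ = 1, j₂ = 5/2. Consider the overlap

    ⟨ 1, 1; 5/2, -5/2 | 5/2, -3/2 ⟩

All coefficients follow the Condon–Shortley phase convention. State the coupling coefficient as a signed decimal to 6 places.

triangle: 1!*1!*4!/7! = 24/5040
(j±m)!: 2!*0!*0!*5!*1!*4! = 5760
prefactor² = (2J+1)*Δ*N² = 1152/7
  k=0: +1/(0!*1!*0!*0!*1!*4!) = 1/24
Σ = 1/24  ⇒  CG² = 1152/7*(1/24)² = 2/7
CG = +√(2/7) = +0.534522

+0.534522  (= +√(2/7))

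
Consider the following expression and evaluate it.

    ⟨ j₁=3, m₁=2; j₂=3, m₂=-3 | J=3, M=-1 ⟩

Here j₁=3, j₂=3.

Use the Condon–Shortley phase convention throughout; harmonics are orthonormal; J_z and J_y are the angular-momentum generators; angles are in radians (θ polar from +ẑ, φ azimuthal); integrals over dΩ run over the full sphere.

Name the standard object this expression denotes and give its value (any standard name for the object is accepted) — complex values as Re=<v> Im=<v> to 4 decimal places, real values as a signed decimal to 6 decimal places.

This is a Clebsch–Gordan (vector-coupling) coefficient.
triangle: 3!·3!·3!/10! = 216/3628800
(j±m)!: 5!·1!·0!·6!·2!·4! = 4147200
prefactor² = (2J+1)·Δ·N² = 1728
  k=0: +1/(0!·3!·1!·0!·2!·3!) = 1/72
Σ = 1/72  ⇒  CG² = 1728·(1/72)² = 1/3
CG = +√(1/3) = +0.577350

Clebsch–Gordan coefficient, +√(1/3) ≈ +0.577350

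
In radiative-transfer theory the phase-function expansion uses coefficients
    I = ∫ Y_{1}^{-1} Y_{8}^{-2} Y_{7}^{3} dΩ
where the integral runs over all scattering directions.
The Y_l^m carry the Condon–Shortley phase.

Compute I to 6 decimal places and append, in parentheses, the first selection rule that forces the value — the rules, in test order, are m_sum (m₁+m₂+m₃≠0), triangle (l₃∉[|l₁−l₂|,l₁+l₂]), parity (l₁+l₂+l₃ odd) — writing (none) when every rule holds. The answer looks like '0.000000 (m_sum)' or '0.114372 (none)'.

0.118504 (none)

Rules hold: Σm=0, L=16 even, 7≤7≤9.
N = 3·17·15 = 765
Δ = 2!·0!·14!/17! = 1/2040
Racah Σ t=1..1: t=1:−1/25401600 = -1/25401600
⇒ 3j(1 8 7; 0 0 0)² = 8/255, sgn +1
Racah Σ t=2..2: t=2:+1/174182400 = 1/174182400
⇒ 3j(1 8 7; -1 -2 3)² = 1/136, sgn +1
4πI² = N·(3j₀)²·(3jₘ)² = 3/17
I = +1·√(0.176471/4π) = 0.11850352
No selection rule forces the value: the integral is nonzero (none).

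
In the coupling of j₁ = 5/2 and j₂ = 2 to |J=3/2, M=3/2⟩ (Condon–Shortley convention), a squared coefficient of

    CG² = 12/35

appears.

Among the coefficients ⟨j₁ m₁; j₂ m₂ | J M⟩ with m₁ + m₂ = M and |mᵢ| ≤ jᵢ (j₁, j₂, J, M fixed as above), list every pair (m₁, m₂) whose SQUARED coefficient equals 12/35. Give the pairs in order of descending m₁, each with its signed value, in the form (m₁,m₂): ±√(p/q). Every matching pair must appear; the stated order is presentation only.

Admissible pairs with m₁+m₂ = M = 3/2: (-1/2,2), (1/2,1), (3/2,0), (5/2,-1)
  (m₁,m₂)=(5/2,-1): CG² = 2/7, CG = +√(2/7)
  (m₁,m₂)=(3/2,0): CG² = 12/35, CG = −√(12/35)   ← matches the target
  (m₁,m₂)=(1/2,1): CG² = 9/35, CG = +√(9/35)
  (m₁,m₂)=(-1/2,2): CG² = 4/35, CG = −√(4/35)
Pairs with CG² = 12/35: (3/2,0): −√(12/35)

(3/2,0): −√(12/35)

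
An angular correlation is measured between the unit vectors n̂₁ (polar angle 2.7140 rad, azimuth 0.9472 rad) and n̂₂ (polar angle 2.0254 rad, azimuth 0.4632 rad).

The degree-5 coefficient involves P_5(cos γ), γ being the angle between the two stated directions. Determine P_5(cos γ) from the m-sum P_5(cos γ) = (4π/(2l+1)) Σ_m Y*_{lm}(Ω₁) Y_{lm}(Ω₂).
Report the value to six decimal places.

-0.401989

Expand P_5 via completeness: Σ_{m} conj(Y_{5,m}) at Ω₁ times Y_{5,m} at Ω₂ —
  m=-5: (0.000134, -0.005690) × (-0.184240, -0.199679) = (-0.001161, 0.001021)  (running Σ = (-0.001161, 0.001021))
  m=-4: (0.031507, 0.023813) × (0.116853, 0.403325) = (-0.005923, 0.015490)  (running Σ = (-0.007084, 0.016512))
  m=-3: (-0.152063, 0.047037) × (0.033244, -0.181459) = (0.003480, 0.029157)  (running Σ = (-0.003603, 0.045669))
  m=-2: (0.125153, -0.373152) × (0.152118, -0.202446) = (-0.056505, -0.082100)  (running Σ = (-0.060109, -0.036431))
  m=-1: (0.295193, 0.410360) × (-0.236496, 0.118116) = (-0.118282, -0.062181)  (running Σ = (-0.178390, -0.098613))
  m=0: (-0.024811, -0.000000) × (-0.197463, 0.000000) = (0.004899, 0.000000)  (running Σ = (-0.173491, -0.098613))
  m=1: (-0.295193, 0.410360) × (0.236496, 0.118116) = (-0.118282, 0.062181)  (running Σ = (-0.291773, -0.036431))
  m=2: (0.125153, 0.373152) × (0.152118, 0.202446) = (-0.056505, 0.082100)  (running Σ = (-0.348278, 0.045669))
  m=3: (0.152063, 0.047037) × (-0.033244, -0.181459) = (0.003480, -0.029157)  (running Σ = (-0.344798, 0.016512))
  m=4: (0.031507, -0.023813) × (0.116853, -0.403325) = (-0.005923, -0.015490)  (running Σ = (-0.350721, 0.001021))
  m=5: (-0.000134, -0.005690) × (0.184240, -0.199679) = (-0.001161, -0.001021)  (running Σ = (-0.351882, 0.000000))
Total Σ_m = (-0.351882, 0.000000). Multiply by 1.142397: (-0.401989, 0.000000). P_5(cos γ) = -0.401989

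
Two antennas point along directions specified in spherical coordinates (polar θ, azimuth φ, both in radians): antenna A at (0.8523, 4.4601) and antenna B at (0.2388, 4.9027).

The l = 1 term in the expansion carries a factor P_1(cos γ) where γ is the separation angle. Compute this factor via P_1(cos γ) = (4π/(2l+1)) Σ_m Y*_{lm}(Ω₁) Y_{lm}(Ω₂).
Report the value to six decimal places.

0.800480

Term-by-term m-sum for l=1 (normalisation 4π/3 = 4.188790):
  [-1]  conj(Y_{1,-1})(Ω₁) = -0.064923-0.251853i ; Y_{1,-1}(Ω₂) = +0.015459+0.080247i ; Δ = +0.019207-0.009103i
  [+0]  conj(Y_{1,0})(Ω₁) = +0.321624-0.000000i ; Y_{1,0}(Ω₂) = +0.474737+0.000000i ; Δ = +0.152687+0.000000i
  [+1]  conj(Y_{1,1})(Ω₁) = +0.064923-0.251853i ; Y_{1,1}(Ω₂) = -0.015459+0.080247i ; Δ = +0.019207+0.009103i
Total Σ_m = +0.191101+0.000000i. Multiply by 4.188790: +0.800480+0.000000i. P_1(cos γ) = 0.800480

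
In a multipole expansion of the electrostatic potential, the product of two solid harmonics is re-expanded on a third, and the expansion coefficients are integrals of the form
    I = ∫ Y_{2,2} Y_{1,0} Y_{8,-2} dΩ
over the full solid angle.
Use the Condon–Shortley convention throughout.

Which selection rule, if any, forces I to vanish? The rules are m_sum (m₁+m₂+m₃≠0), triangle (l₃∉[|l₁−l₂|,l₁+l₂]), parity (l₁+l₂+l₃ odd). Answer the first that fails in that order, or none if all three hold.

azimuthal sum: 2 + 0 − 2 = 0  ✓
l₃ must lie in [1,3]; have l₃=8  ✗
L = 2 + 1 + 8 = 11 (odd)

triangle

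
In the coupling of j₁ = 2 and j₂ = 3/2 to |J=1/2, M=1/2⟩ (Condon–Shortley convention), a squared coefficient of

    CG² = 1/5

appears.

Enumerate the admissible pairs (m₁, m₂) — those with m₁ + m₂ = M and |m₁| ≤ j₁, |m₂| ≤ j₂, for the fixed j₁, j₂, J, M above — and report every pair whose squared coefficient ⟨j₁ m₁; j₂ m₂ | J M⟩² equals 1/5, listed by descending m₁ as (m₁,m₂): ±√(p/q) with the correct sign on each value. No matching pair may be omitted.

Admissible pairs with m₁+m₂ = M = 1/2: (-1,3/2), (0,1/2), (1,-1/2), (2,-3/2)
  (m₁,m₂)=(2,-3/2): CG² = 2/5, CG = +√(2/5)
  (m₁,m₂)=(1,-1/2): CG² = 3/10, CG = −√(3/10)
  (m₁,m₂)=(0,1/2): CG² = 1/5, CG = +√(1/5)   ← matches the target
  (m₁,m₂)=(-1,3/2): CG² = 1/10, CG = −√(1/10)
Pairs with CG² = 1/5: (0,1/2): +√(1/5)

(0,1/2): +√(1/5)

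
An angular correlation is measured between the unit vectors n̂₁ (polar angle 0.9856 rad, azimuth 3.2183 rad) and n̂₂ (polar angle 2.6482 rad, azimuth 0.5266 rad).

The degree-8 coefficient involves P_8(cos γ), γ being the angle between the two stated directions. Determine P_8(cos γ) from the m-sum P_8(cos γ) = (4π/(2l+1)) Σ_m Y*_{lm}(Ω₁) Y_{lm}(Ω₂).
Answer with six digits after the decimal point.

Expand P_8 via completeness: Σ_{m} conj(Y_{8,m}) at Ω₁ times Y_{8,m} at Ω₂ —
  term(m=-8) = (-0.000141, 0.000069)   from Y*(Ω₁)=(0.098256, 0.069209), Y(Ω₂)=(-0.000625, 0.001145)
  term(m=-7) = (-0.003092, 0.000024)   from Y*(Ω₁)=(-0.273717, -0.162942), Y(Ω₂)=(0.008302, -0.005029)
  term(m=-6) = (-0.018448, -0.008735)   from Y*(Ω₁)=(0.404738, 0.200650), Y(Ω₂)=(-0.045176, 0.000814)
  term(m=-5) = (-0.026371, -0.032700)   from Y*(Ω₁)=(-0.264333, -0.106663), Y(Ω₂)=(0.128723, 0.071765)
  term(m=-4) = (0.011090, 0.047629)   from Y*(Ω₁)=(-0.137340, -0.043514), Y(Ω₂)=(-0.173239, -0.291909)
  term(m=-3) = (-0.041087, 0.182776)   from Y*(Ω₁)=(0.354359, 0.083016), Y(Ω₂)=(0.004634, 0.514706)
  term(m=-2) = (-0.009710, 0.012231)   from Y*(Ω₁)=(-0.040268, -0.006227), Y(Ω₂)=(0.189643, -0.333072)
  term(m=-1) = (-0.048767, 0.023551)   from Y*(Ω₁)=(-0.339492, -0.026093), Y(Ω₂)=(0.137503, -0.079939)
  term(m=+0) = (-0.041789, 0.000000)   from Y*(Ω₁)=(0.093355, -0.000000), Y(Ω₂)=(-0.447630, 0.000000)
  term(m=+1) = (-0.048767, -0.023551)   from Y*(Ω₁)=(0.339492, -0.026093), Y(Ω₂)=(-0.137503, -0.079939)
  term(m=+2) = (-0.009710, -0.012231)   from Y*(Ω₁)=(-0.040268, 0.006227), Y(Ω₂)=(0.189643, 0.333072)
  term(m=+3) = (-0.041087, -0.182776)   from Y*(Ω₁)=(-0.354359, 0.083016), Y(Ω₂)=(-0.004634, 0.514706)
  term(m=+4) = (0.011090, -0.047629)   from Y*(Ω₁)=(-0.137340, 0.043514), Y(Ω₂)=(-0.173239, 0.291909)
  term(m=+5) = (-0.026371, 0.032700)   from Y*(Ω₁)=(0.264333, -0.106663), Y(Ω₂)=(-0.128723, 0.071765)
  term(m=+6) = (-0.018448, 0.008735)   from Y*(Ω₁)=(0.404738, -0.200650), Y(Ω₂)=(-0.045176, -0.000814)
  term(m=+7) = (-0.003092, -0.000024)   from Y*(Ω₁)=(0.273717, -0.162942), Y(Ω₂)=(-0.008302, -0.005029)
  term(m=+8) = (-0.000141, -0.000069)   from Y*(Ω₁)=(0.098256, -0.069209), Y(Ω₂)=(-0.000625, -0.001145)
Σ over m = (-0.314839, 0.000000); ×(4π/17) → (-0.232728, 0.000000). Real part: -0.232728

-0.232728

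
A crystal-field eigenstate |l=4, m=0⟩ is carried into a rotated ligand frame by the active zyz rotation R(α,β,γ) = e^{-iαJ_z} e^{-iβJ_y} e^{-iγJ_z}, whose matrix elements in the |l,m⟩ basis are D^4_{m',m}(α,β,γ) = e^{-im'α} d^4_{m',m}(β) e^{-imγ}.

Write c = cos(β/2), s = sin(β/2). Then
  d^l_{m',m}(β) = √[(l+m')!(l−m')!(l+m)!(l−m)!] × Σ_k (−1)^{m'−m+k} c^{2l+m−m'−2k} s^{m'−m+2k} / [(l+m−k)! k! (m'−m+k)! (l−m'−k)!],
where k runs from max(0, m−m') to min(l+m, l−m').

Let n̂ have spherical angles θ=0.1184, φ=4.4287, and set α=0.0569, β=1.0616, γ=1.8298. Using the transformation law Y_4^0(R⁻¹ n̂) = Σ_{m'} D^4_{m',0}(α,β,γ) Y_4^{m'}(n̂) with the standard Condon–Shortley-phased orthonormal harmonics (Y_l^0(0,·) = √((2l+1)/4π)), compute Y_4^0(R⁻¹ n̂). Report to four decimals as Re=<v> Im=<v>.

Need the full column D^4_{m',0} for m'=−4..4 at α=0.0569, β=1.0616, γ=1.8298.
cos(β/2)=0.862402, sin(β/2)=0.506223
d^4_{-4,0}: single k=4 term ⇒ +0.303919;  D = +0.296081+0.068576i
d^4_{-3,0}: k∈[3..4] ⇒ +0.732218 -0.252293 = +0.479925;  D = +0.472950+0.081526i
d^4_{-2,0}: k∈[2..4] ⇒ +1.000151 -0.918964 +0.118739 = +0.199925;  D = +0.198632+0.022702i
d^4_{-1,0}: k∈[1..4] ⇒ +0.803206 -1.660514 +0.572147 -0.032856 = -0.318019;  D = -0.317504-0.018085i
d^4_{0,0}: k∈[0..4] ⇒ +0.305970 -1.686802 +1.307709 -0.200260 +0.004313 = -0.269069;  D = -0.269069+0.000000i
d^4_{1,0}: k∈[0..3] ⇒ -0.803206 +1.660514 -0.572147 +0.032856 = +0.318019;  D = +0.317504-0.018085i
d^4_{2,0}: k∈[0..2] ⇒ +1.000151 -0.918964 +0.118739 = +0.199925;  D = +0.198632-0.022702i
d^4_{3,0}: k∈[0..1] ⇒ -0.732218 +0.252293 = -0.479925;  D = -0.472950+0.081526i
d^4_{4,0}: single k=0 term ⇒ +0.303919;  D = +0.296081-0.068576i
Y_4^{m'}(θ=0.1184,φ=4.4287) and Σ D·Y over m':
  (+0.2961+0.0686i)·(+0.0000+0.0001i)  (+0.4729+0.0815i)·(+0.0015-0.0014i)  (+0.1986+0.0227i)·(-0.0232-0.0148i)  (-0.3175-0.0181i)·(-0.0606+0.2079i)  (-0.2691+0.0000i)·(+0.7880+0.0000i)  (+0.3175-0.0181i)·(+0.0606+0.2079i)  (+0.1986-0.0227i)·(-0.0232+0.0148i)  (-0.4729+0.0815i)·(-0.0015-0.0014i)  (+0.2961-0.0686i)·(+0.0000-0.0001i)
Y_4^0(R⁻¹ n̂) = -0.172878-0.000000i

Re=-0.1729 Im=0.0000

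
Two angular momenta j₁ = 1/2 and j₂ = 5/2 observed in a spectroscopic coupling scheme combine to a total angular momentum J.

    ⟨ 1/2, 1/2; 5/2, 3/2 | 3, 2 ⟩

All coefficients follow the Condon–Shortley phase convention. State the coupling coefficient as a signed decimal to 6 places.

j₁+j₂−J=0  J+j₁−j₂=1  J−j₁+j₂=5  j₁+j₂+J+1=7
(j₁±m₁, j₂±m₂, J±M) = (1,0,4,1,5,1)
P² = 480
sum k=0..0:
  [0] +1/24 = 1/24
S = 1/24
C² = P²·S² = 5/6 ; C = +0.912871

+0.912871  (= +√(5/6))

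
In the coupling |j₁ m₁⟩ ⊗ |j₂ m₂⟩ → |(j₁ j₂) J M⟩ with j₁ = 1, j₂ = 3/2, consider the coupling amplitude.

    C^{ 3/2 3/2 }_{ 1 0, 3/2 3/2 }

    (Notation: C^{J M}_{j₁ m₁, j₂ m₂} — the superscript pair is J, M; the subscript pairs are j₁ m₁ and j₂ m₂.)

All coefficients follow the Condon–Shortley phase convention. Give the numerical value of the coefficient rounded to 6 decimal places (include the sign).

triangle: 1!×1!×2!/5! = 2/120
(j±m)!: 1!×1!×3!×0!×3!×0! = 36
prefactor² = (2J+1)×Δ×N² = 12/5
  k=1: −1/(1!×0!×0!×2!×1!×0!) = -1/2
Σ = -1/2  ⇒  CG² = 12/5×(-1/2)² = 3/5
CG = −√(3/5) = -0.774597

−√(3/5) = -0.774597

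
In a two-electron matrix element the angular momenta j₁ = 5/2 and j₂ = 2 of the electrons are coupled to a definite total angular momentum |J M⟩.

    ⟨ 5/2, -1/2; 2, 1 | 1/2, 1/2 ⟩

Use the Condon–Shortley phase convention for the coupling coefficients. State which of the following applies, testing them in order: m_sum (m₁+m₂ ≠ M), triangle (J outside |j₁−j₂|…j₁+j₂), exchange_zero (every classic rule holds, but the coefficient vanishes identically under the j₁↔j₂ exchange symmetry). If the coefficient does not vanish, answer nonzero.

nonzero

m-sum: m₁+m₂ = -1/2+1 = 1/2, M = 1/2  ✓
triangle: |j₁−j₂| = 1/2 ≤ J = 1/2 ≤ j₁+j₂ = 9/2  ✓
exchange: j₁≠j₂ or m₁≠m₂ — the exchange symmetry imposes no constraint here
value check: CG = −√(2/15) = -0.365148 ≠ 0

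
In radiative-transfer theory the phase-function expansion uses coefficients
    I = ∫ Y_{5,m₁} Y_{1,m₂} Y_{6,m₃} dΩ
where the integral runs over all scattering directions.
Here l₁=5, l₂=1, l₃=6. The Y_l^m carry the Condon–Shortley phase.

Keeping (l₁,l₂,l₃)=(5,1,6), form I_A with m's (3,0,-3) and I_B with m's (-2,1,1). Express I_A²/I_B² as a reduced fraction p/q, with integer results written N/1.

27/10

l's match ⇒ only the (l;m) 3-j factors differ between A and B.
A: triangle coeff Δ(5,1,6) = 1/858; Σ_t [0,0]: t=0:+1/80640 = 1/80640; (3j)²=9/286 [(5 1 6; 3 0 -3)], sign=-1
B: triangle coeff Δ(5,1,6) = 1/858; Σ_t [0,0]: t=0:+1/60480 = 1/60480; (3j)²=5/429 [(5 1 6; -2 1 1)], sign=-1
I_A²/I_B² = (9/286)/(5/429) = 27/10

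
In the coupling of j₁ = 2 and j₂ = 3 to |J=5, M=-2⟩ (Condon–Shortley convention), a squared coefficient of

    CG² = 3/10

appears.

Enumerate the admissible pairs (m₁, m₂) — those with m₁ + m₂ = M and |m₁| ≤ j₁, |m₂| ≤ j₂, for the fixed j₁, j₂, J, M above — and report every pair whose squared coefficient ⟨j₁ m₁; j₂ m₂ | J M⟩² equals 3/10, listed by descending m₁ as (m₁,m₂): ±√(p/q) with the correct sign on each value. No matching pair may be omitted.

(0,-2): +√(3/10)

Admissible pairs with m₁+m₂ = M = -2: (-2,0), (-1,-1), (0,-2), (1,-3)
  (m₁,m₂)=(1,-3): CG² = 1/30, CG = +√(1/30)
  (m₁,m₂)=(0,-2): CG² = 3/10, CG = +√(3/10)   ← matches the target
  (m₁,m₂)=(-1,-1): CG² = 1/2, CG = +√(1/2)
  (m₁,m₂)=(-2,0): CG² = 1/6, CG = +√(1/6)
Pairs with CG² = 3/10: (0,-2): +√(3/10)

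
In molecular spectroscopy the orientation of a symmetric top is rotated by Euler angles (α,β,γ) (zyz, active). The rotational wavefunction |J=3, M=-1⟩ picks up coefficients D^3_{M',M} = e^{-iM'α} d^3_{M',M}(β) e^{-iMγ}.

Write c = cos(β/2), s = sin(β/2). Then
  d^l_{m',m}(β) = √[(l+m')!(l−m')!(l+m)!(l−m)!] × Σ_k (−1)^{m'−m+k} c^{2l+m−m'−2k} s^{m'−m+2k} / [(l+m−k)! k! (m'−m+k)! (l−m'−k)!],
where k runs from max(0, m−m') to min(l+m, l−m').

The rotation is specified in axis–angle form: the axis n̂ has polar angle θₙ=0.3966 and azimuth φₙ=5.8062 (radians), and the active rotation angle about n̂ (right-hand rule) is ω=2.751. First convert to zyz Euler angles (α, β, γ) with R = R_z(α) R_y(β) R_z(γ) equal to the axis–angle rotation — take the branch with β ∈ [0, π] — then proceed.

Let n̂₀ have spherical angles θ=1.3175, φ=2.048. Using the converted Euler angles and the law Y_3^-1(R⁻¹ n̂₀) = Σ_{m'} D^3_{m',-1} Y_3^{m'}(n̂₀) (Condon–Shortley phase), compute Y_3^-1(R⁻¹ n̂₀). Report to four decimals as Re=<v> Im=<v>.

Re=-0.0018 Im=-0.0016

Axis–angle → zyz. n̂ = (sinθₙcosφₙ, sinθₙsinφₙ, cosθₙ) = (+0.343169, -0.177344, +0.922380), ω = 2.7510.
R = I cosω + sinω [n̂]ₓ + (1−cosω) n̂n̂ᵀ gives
  R = [-0.698024, -0.468318, +0.541702; +0.234049, -0.864150, -0.445494; +0.676745, -0.184181, +0.712807]
β = atan2(√(R₁₃²+R₂₃²), R₃₃) = 0.777304; α = atan2(R₂₃, R₁₃) mod 2π = 5.594936; γ = atan2(R₃₂, −R₃₁) mod 2π = 3.407314
Need the full column D^3_{m',-1} for m'=−3..3 at α=5.5949, β=0.7773, γ=3.4073.
cos(β/2)=0.925421, sin(β/2)=0.378941
d^3_{-3,-1}: single k=2 term ⇒ +0.407893;  D = +0.092288+0.397316i
d^3_{-2,-1}: k∈[1..2] ⇒ +0.813332 -0.272749 = +0.540583;  D = -0.240000+0.484386i
d^3_{-1,-1}: k∈[0..2] ⇒ +0.628109 -0.842540 +0.105954 = -0.108477;  D = +0.098937-0.044483i
d^3_{0,-1}: k∈[0..2] ⇒ -0.890961 +0.448173 -0.025049 = -0.467837;  D = +0.451418+0.122856i
d^3_{1,-1}: k∈[0..2] ⇒ +0.631905 -0.141272 +0.002961 = +0.493594;  D = -0.285519-0.402634i
d^3_{2,-1}: k∈[0..1] ⇒ -0.272749 +0.022866 = -0.249883;  D = -0.017832+0.249246i
d^3_{3,-1}: single k=0 term ⇒ +0.068393;  D = +0.047101-0.049589i
Y_3^{m'}(θ=1.3175,φ=2.048) and Σ D·Y over m':
  (+0.0923+0.3973i)·(+0.3749+0.0525i)  (-0.2400+0.4844i)·(-0.1388+0.1959i)  (+0.0989-0.0445i)·(+0.0986+0.1907i)  (+0.4514+0.1229i)·(-0.2512+0.0000i)  (-0.2855-0.4026i)·(-0.0986+0.1907i)  (-0.0178+0.2492i)·(-0.1388-0.1959i)  (+0.0471-0.0496i)·(-0.3749+0.0525i)
Y_3^-1(R⁻¹ n̂) = -0.001846-0.001575i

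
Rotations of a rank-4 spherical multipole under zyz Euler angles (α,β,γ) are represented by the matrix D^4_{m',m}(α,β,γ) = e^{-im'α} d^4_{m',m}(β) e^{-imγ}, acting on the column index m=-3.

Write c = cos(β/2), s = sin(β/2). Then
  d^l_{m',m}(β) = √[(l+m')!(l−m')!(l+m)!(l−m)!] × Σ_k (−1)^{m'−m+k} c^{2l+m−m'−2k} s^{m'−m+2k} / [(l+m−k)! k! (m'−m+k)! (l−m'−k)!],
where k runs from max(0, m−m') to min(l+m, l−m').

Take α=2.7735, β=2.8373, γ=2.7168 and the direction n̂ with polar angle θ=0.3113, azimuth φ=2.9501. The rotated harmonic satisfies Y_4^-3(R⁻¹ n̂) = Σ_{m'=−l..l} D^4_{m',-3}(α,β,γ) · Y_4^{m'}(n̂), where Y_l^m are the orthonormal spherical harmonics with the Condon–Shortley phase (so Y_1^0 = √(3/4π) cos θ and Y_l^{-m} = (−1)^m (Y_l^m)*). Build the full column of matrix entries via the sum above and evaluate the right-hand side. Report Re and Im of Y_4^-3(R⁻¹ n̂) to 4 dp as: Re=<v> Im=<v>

Need the full column D^4_{m',-3} for m'=−4..4 at α=2.7735, β=2.8373, γ=2.7168.
cos(β/2)=0.151560, sin(β/2)=0.988448
d^4_{-4,-3}: single k=1 term ⇒ +0.000005;  D = +0.000005+0.000002i
d^4_{-3,-3}: k∈[0..1] ⇒ +0.000000 -0.000083 = -0.000083;  D = +0.000060+0.000057i
d^4_{-2,-3}: k∈[0..1] ⇒ -0.000007 +0.000867 = +0.000860;  D = +0.000366+0.000778i
d^4_{-1,-3}: k∈[0..1] ⇒ +0.000094 -0.006663 = -0.006569;  D = +0.000470+0.006552i
d^4_{0,-3}: k∈[0..1] ⇒ -0.000914 +0.038868 = +0.037954;  D = -0.011086+0.036299i
d^4_{1,-3}: k∈[0..1] ⇒ +0.006663 -0.170045 = -0.163381;  D = -0.100753+0.128617i
d^4_{2,-3}: k∈[0..1] ⇒ -0.036873 +0.522788 = +0.485915;  D = -0.417224+0.249073i
d^4_{3,-3}: k∈[0..1] ⇒ +0.149965 -0.911236 = -0.761271;  D = -0.750284+0.128869i
d^4_{4,-3}: single k=0 term ⇒ -0.395191;  D = +0.387470+0.077735i
Y_4^{m'}(θ=0.3113,φ=2.9501) and Σ D·Y over m':
  (+0.0000+0.0000i)·(+0.0028+0.0027i)  (+0.0001+0.0001i)·(-0.0287-0.0186i)  (+0.0004+0.0008i)·(+0.1555+0.0627i)  (+0.0005+0.0066i)·(-0.4527-0.0878i)  (-0.0111+0.0363i)·(+0.4819+0.0000i)  (-0.1008+0.1286i)·(+0.4527-0.0878i)  (-0.4172+0.2491i)·(+0.1555-0.0627i)  (-0.7503+0.1289i)·(+0.0287-0.0186i)  (+0.3875+0.0777i)·(+0.0028-0.0027i)
Y_4^-3(R⁻¹ n̂) = -0.106458+0.163422i

Re=-0.1065 Im=0.1634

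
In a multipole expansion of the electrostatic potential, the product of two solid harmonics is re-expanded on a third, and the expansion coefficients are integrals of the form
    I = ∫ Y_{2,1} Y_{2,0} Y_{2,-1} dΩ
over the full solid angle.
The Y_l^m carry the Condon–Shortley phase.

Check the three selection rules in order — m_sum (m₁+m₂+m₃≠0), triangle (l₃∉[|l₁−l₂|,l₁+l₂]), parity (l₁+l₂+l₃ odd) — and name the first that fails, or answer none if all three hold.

none

azimuthal sum: 1 + 0 − 1 = 0  ✓
0 ≤ 2 ≤ 4 (triangle on l)  ✓
L = 2 + 2 + 2 = 6 (even)  ✓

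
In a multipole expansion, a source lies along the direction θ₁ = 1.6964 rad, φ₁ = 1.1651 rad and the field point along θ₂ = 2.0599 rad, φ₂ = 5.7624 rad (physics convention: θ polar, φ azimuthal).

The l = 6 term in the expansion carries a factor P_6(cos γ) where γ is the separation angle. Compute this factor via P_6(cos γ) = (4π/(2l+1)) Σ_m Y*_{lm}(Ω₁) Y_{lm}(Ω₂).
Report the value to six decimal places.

Addition theorem: P_6(cos γ) = (4π/13) Σ_m Y*_{lm}(Ω₁) Y_{lm}(Ω₂), m = −6…6:
  term(m=-6) = -0.081185-0.067078i   from Y*(Ω₁)=+0.350149+0.299393i, Y(Ω₂)=-0.228560+0.003859i
  term(m=-5) = -0.046219+0.071251i   from Y*(Ω₁)=-0.180771+0.089042i, Y(Ω₂)=+0.361996-0.215844i
  term(m=-4) = -0.079281-0.039315i   from Y*(Ω₁)=+0.014862+0.285612i, Y(Ω₂)=-0.151685+0.269690i
  term(m=-3) = +0.009180-0.025522i   from Y*(Ω₁)=-0.211362-0.078042i, Y(Ω₂)=+0.001016+0.120376i
  term(m=-2) = +0.078487+0.018392i   from Y*(Ω₁)=-0.160163+0.168714i, Y(Ω₂)=-0.174952-0.299125i
  term(m=-1) = +0.000065-0.000564i   from Y*(Ω₁)=-0.091689-0.213467i, Y(Ω₂)=+0.002121+0.001217i
  term(m=+0) = -0.073626-0.000000i   from Y*(Ω₁)=-0.217971-0.000000i, Y(Ω₂)=+0.337778+0.000000i
  term(m=+1) = +0.000065+0.000564i   from Y*(Ω₁)=+0.091689-0.213467i, Y(Ω₂)=-0.002121+0.001217i
  term(m=+2) = +0.078487-0.018392i   from Y*(Ω₁)=-0.160163-0.168714i, Y(Ω₂)=-0.174952+0.299125i
  term(m=+3) = +0.009180+0.025522i   from Y*(Ω₁)=+0.211362-0.078042i, Y(Ω₂)=-0.001016+0.120376i
  term(m=+4) = -0.079281+0.039315i   from Y*(Ω₁)=+0.014862-0.285612i, Y(Ω₂)=-0.151685-0.269690i
  term(m=+5) = -0.046219-0.071251i   from Y*(Ω₁)=+0.180771+0.089042i, Y(Ω₂)=-0.361996-0.215844i
  term(m=+6) = -0.081185+0.067078i   from Y*(Ω₁)=+0.350149-0.299393i, Y(Ω₂)=-0.228560-0.003859i
Accumulated sum -0.311532+0.000000i; after 4π/(2l+1) scaling, -0.301140+0.000000i ⇒ P_6 = -0.301140

-0.301140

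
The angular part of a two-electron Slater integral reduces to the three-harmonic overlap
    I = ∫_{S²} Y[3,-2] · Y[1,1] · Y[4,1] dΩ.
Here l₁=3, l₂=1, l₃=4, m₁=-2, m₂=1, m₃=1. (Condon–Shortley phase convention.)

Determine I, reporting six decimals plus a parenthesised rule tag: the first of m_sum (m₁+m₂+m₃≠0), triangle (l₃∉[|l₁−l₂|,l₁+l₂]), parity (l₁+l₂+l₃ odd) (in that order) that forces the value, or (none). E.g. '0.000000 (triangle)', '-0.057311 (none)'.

Rules hold: Σm=0, L=8 even, 2≤4≤4.
N = 7·3·9 = 189
Δ = 0!·6!·2!/9! = 1/252
Racah Σ t=0..0: t=0:+1/36 = 1/36
⇒ 3j(3 1 4; 0 0 0)² = 4/63, sgn +1
Racah Σ t=0..0: t=0:+1/240 = 1/240
⇒ 3j(3 1 4; -2 1 1)² = 1/84, sgn -1
4πI² = N·(3j₀)²·(3jₘ)² = 1/7
I = -1·√(0.142857/4π) = -0.10662181
No selection rule forces the value: the integral is nonzero (none).

-0.106622 (none)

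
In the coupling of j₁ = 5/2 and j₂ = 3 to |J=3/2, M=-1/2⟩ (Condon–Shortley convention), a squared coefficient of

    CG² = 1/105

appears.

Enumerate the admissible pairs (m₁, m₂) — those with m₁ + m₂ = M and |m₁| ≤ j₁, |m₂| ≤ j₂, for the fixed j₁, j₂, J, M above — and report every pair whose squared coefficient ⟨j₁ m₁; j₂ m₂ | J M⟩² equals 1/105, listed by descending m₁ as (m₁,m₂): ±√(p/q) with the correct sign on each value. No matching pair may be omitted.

Admissible pairs with m₁+m₂ = M = -1/2: (-5/2,2), (-3/2,1), (-1/2,0), (1/2,-1), (3/2,-2), (5/2,-3)
  (m₁,m₂)=(5/2,-3): CG² = 5/14, CG = +√(5/14)
  (m₁,m₂)=(3/2,-2): CG² = 1/21, CG = −√(1/21)
  (m₁,m₂)=(1/2,-1): CG² = 1/105, CG = −√(1/105)   ← matches the target
  (m₁,m₂)=(-1/2,0): CG² = 4/35, CG = +√(4/35)
  (m₁,m₂)=(-3/2,1): CG² = 7/30, CG = −√(7/30)
  (m₁,m₂)=(-5/2,2): CG² = 5/21, CG = +√(5/21)
Pairs with CG² = 1/105: (1/2,-1): −√(1/105)

(1/2,-1): −√(1/105)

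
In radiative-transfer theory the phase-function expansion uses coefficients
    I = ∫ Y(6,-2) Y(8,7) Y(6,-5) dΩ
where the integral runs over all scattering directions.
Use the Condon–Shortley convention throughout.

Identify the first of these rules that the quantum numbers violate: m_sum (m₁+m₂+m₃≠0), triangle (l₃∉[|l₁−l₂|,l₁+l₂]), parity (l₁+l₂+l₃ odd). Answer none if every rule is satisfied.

none

Σmᵢ = 0  ✓
l₃∈[|l₁−l₂|,l₁+l₂]=[2,14], have l₃=6  ✓
Σlᵢ = 20 ⇒ even  ✓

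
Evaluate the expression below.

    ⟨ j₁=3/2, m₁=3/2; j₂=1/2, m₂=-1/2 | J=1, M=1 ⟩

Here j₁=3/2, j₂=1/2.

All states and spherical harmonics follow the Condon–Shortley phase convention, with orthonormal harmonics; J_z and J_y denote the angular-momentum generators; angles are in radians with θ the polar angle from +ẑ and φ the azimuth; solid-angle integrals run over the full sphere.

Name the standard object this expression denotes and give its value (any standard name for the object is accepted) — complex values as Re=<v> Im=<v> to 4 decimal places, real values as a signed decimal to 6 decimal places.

Clebsch–Gordan coefficient, +√(3/4) ≈ +0.866025

This is a Clebsch–Gordan (vector-coupling) coefficient.
triangle: 1!*2!*0!/4! = 2/24
(j±m)!: 3!*0!*0!*1!*2!*0! = 12
prefactor² = (2J+1)*Δ*N² = 3
  k=0: +1/(0!*1!*0!*0!*2!*0!) = 1/2
Σ = 1/2  ⇒  CG² = 3*(1/2)² = 3/4
CG = +√(3/4) = +0.866025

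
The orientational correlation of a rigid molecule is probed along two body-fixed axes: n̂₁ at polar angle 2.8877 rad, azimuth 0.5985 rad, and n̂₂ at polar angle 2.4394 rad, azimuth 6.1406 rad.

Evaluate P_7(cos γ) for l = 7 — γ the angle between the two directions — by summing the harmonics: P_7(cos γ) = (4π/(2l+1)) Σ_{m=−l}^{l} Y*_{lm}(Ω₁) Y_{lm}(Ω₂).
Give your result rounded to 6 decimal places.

-0.403970

Addition theorem: P_7(cos γ) = (4π/15) Σ_m Y*_{lm}(Ω₁) Y_{lm}(Ω₂), m = −7…7:
  term(m=-7) = 0.00000 - 0.00000j   from Y*(Ω₁)=-0.00002 - 0.00003j, Y(Ω₂)=0.01271 + 0.01971j
  term(m=-6) = -0.00001 - 0.00005j   from Y*(Ω₁)=0.00041 + 0.00020j, Y(Ω₂)=-0.06801 - 0.07829j
  term(m=-5) = -0.00094 - 0.00059j   from Y*(Ω₁)=-0.00406 + 0.00061j, Y(Ω₂)=0.20520 + 0.17742j
  term(m=-4) = -0.01140 + 0.00204j   from Y*(Ω₁)=0.01903 - 0.01765j, Y(Ω₂)=-0.37561 - 0.24094j
  term(m=-3) = -0.02774 + 0.03630j   from Y*(Ω₁)=-0.02605 + 0.11397j, Y(Ω₂)=0.35555 + 0.16210j
  term(m=-2) = -0.00085 - 0.00952j   from Y*(Ω₁)=-0.13071 - 0.33324j, Y(Ω₂)=0.02563 + 0.00751j
  term(m=-1) = -0.18518 - 0.16945j   from Y*(Ω₁)=0.52742 + 0.35966j, Y(Ω₂)=-0.38920 - 0.05587j
  term(m=+0) = -0.02998 + 0.00000j   from Y*(Ω₁)=-0.30598 + 0.00000j, Y(Ω₂)=0.09798 + 0.00000j
  term(m=+1) = -0.18518 + 0.16945j   from Y*(Ω₁)=-0.52742 + 0.35966j, Y(Ω₂)=0.38920 - 0.05587j
  term(m=+2) = -0.00085 + 0.00952j   from Y*(Ω₁)=-0.13071 + 0.33324j, Y(Ω₂)=0.02563 - 0.00751j
  term(m=+3) = -0.02774 - 0.03630j   from Y*(Ω₁)=0.02605 + 0.11397j, Y(Ω₂)=-0.35555 + 0.16210j
  term(m=+4) = -0.01140 - 0.00204j   from Y*(Ω₁)=0.01903 + 0.01765j, Y(Ω₂)=-0.37561 + 0.24094j
  term(m=+5) = -0.00094 + 0.00059j   from Y*(Ω₁)=0.00406 + 0.00061j, Y(Ω₂)=-0.20520 + 0.17742j
  term(m=+6) = -0.00001 + 0.00005j   from Y*(Ω₁)=0.00041 - 0.00020j, Y(Ω₂)=-0.06801 + 0.07829j
  term(m=+7) = 0.00000 + 0.00000j   from Y*(Ω₁)=0.00002 - 0.00003j, Y(Ω₂)=-0.01271 + 0.01971j
Accumulated sum -0.48220 + 0.00000j; after 4π/(2l+1) scaling, -0.40397 + 0.00000j ⇒ P_7 = -0.403970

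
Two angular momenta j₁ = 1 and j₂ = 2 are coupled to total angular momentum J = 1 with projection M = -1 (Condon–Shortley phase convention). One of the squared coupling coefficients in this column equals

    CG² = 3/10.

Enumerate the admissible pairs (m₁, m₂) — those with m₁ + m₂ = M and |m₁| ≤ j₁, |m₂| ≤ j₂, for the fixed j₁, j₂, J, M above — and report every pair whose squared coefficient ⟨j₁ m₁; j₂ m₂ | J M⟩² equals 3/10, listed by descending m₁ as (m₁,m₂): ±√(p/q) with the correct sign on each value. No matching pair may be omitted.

(0,-1): −√(3/10)

Admissible pairs with m₁+m₂ = M = -1: (-1,0), (0,-1), (1,-2)
  (m₁,m₂)=(1,-2): CG² = 3/5, CG = +√(3/5)
  (m₁,m₂)=(0,-1): CG² = 3/10, CG = −√(3/10)   ← matches the target
  (m₁,m₂)=(-1,0): CG² = 1/10, CG = +√(1/10)
Pairs with CG² = 3/10: (0,-1): −√(3/10)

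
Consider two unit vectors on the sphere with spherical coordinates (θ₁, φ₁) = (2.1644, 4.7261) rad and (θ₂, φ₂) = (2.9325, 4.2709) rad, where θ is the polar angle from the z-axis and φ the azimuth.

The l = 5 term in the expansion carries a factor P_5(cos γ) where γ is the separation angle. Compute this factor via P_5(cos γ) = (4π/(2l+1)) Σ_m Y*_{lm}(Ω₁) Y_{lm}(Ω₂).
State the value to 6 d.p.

-0.367798

Term-by-term m-sum for l=5 (normalisation 4π/11 = 1.142397):
  term(m=-5) = -0.00002 + 0.00002j   from Y*(Ω₁)=0.01244 - 0.18122j, Y(Ω₂)=-0.00014 - 0.00011j
  term(m=-4) = -0.00026 + 0.00100j   from Y*(Ω₁)=-0.38703 - 0.02125j, Y(Ω₂)=0.00052 - 0.00261j
  term(m=-3) = 0.00172 + 0.00825j   from Y*(Ω₁)=-0.01471 + 0.35750j, Y(Ω₂)=0.02284 - 0.00574j
  term(m=-2) = -0.00328 - 0.00422j   from Y*(Ω₁)=-0.03996 - 0.00110j, Y(Ω₂)=0.08483 + 0.10325j
  term(m=-1) = -0.14347 - 0.07023j   from Y*(Ω₁)=-0.00482 + 0.35162j, Y(Ω₂)=-0.19409 + 0.41069j
  term(m=+0) = -0.03134 + 0.00000j   from Y*(Ω₁)=0.04802 + 0.00000j, Y(Ω₂)=-0.65257 + 0.00000j
  term(m=+1) = -0.14347 + 0.07023j   from Y*(Ω₁)=0.00482 + 0.35162j, Y(Ω₂)=0.19409 + 0.41069j
  term(m=+2) = -0.00328 + 0.00422j   from Y*(Ω₁)=-0.03996 + 0.00110j, Y(Ω₂)=0.08483 - 0.10325j
  term(m=+3) = 0.00172 - 0.00825j   from Y*(Ω₁)=0.01471 + 0.35750j, Y(Ω₂)=-0.02284 - 0.00574j
  term(m=+4) = -0.00026 - 0.00100j   from Y*(Ω₁)=-0.38703 + 0.02125j, Y(Ω₂)=0.00052 + 0.00261j
  term(m=+5) = -0.00002 - 0.00002j   from Y*(Ω₁)=-0.01244 - 0.18122j, Y(Ω₂)=0.00014 - 0.00011j
Total Σ_m = -0.32195 - 0.00000j. Multiply by 1.142397: -0.36780 - 0.00000j. P_5(cos γ) = -0.367798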